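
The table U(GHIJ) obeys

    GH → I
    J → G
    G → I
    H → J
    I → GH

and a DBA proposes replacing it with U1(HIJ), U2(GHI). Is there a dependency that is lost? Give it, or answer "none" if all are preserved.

GH → I lies within U2.
J → G: restricted closure across fragments reaches G.
G → I lies within U2.
H → J lies within U1.
I → GH lies within U2.
Every dependency is enforceable on the fragments, so the decomposition is dependency-preserving.

none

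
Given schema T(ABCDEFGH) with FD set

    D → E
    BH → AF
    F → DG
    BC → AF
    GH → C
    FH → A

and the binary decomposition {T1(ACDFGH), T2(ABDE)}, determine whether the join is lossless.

No

Common attributes: T1 ∩ T2 = {AD}.
Closure of {AD}: D → E applies, adding E. So (AD)⁺ = {ADE}.
The closure contains neither all of T1 = {ACDFGH} nor all of T2 = {ABDE}, so the common attributes are not a superkey of either fragment. The join is lossy.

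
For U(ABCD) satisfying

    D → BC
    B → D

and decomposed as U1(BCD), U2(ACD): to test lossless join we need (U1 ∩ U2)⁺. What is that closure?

U1 ∩ U2 = {CD}.
D → BC applies, adding B
Closure: {BCD}.

BCD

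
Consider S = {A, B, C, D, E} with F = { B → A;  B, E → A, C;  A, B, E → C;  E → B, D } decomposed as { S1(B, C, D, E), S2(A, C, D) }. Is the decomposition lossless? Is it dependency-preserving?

Lossless test: (C, D)⁺ = {C, D}, which is a superkey of neither fragment — lossy.
Dependency preservation: the restricted closure of {B} across the fragments never reaches {A}, so B → A cannot be enforced without a join — not preserved.

lossy and not dependency-preserving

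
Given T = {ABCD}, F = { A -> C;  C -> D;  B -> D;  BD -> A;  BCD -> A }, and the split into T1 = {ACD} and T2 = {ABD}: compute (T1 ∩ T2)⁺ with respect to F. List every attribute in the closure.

ACD

T1 ∩ T2 = {AD}.
A → C applies, adding C
Closure: {ACD}.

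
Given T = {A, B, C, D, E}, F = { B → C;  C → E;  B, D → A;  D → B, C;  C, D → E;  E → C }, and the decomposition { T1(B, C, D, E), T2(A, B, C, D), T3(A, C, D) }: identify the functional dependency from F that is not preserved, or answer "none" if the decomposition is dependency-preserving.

none

B → C lies within T1.
C → E lies within T1.
B, D → A lies within T2.
D → B, C lies within T1.
C, D → E lies within T1.
E → C lies within T1.
Every dependency is enforceable on the fragments, so the decomposition is dependency-preserving.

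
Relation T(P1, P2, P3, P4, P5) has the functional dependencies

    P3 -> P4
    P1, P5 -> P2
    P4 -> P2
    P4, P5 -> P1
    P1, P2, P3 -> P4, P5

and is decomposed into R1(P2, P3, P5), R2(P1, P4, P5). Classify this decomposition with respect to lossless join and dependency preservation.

lossy and not dependency-preserving

Lossless test: (P5)⁺ = {P5}, which is a superkey of neither fragment — lossy.
Dependency preservation: the restricted closure of {P3} across the fragments never reaches {P4}, so P3 → P4 cannot be enforced without a join — not preserved.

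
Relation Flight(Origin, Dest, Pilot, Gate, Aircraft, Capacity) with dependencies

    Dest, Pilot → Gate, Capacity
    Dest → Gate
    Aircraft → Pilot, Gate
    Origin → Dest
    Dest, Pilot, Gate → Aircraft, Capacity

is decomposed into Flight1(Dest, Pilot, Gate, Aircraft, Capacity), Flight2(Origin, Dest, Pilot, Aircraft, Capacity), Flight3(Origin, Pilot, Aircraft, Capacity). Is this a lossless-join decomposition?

Yes

Chase test. Columns are Origin, Dest, Pilot, Gate, Aircraft, Capacity; row i has aⱼ where attribute j ∈ Flighti, else bᵢⱼ.
Initial tableau (one row per fragment):
  row 1: b11 a2 a3 a4 a5 a6
  row 2: a1 a2 a3 b24 a5 a6
  row 3: a1 b32 a3 b34 a5 a6
Rows 1 and 2 agree on Dest, Pilot; apply Dest, Pilot→Gate, Capacity and equate their Gate, Capacity entries.
Rows 1 and 3 agree on Aircraft; apply Aircraft→Pilot, Gate and equate their Pilot, Gate entries.
Rows 2 and 3 agree on Origin; apply Origin→Dest and equate their Dest entries.
Row 2 is now all distinguished symbols — the join is lossless.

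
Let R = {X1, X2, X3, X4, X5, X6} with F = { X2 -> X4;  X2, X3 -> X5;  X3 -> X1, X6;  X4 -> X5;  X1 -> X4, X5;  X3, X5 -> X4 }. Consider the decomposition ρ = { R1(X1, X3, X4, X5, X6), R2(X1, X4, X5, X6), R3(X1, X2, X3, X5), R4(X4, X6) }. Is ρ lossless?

Chase test. Columns are X1, X2, X3, X4, X5, X6; row i has aⱼ where attribute j ∈ Ri, else bᵢⱼ.
Initial tableau (one row per fragment):
  row 1: a1 b12 a3 a4 a5 a6
  row 2: a1 b22 b23 a4 a5 a6
  row 3: a1 a2 a3 b34 a5 b36
  row 4: b41 b42 b43 a4 b45 a6
Rows 1 and 3 agree on X3; apply X3→X1, X6 and equate their X1, X6 entries.
Rows 1 and 4 agree on X4; apply X4→X5 and equate their X5 entries.
Rows 1 and 3 agree on X1; apply X1→X4, X5 and equate their X4, X5 entries.
Row 3 is now all distinguished symbols — the join is lossless.

Yes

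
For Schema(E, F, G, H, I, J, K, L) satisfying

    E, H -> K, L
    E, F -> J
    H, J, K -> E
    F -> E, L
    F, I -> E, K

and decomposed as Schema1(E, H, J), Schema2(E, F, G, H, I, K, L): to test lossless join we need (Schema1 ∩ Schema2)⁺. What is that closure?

Schema1 ∩ Schema2 = {E, H}.
E, H → K, L applies, adding K, L
Closure: {E, H, K, L}.

E, H, K, L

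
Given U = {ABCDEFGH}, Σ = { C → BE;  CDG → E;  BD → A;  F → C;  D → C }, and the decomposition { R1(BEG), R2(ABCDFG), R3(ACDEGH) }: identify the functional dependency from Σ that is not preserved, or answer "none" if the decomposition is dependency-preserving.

none

C → BE: restricted closure across fragments reaches BE.
CDG → E lies within R3.
BD → A lies within R2.
F → C lies within R2.
D → C lies within R2.
Every dependency is enforceable on the fragments, so the decomposition is dependency-preserving.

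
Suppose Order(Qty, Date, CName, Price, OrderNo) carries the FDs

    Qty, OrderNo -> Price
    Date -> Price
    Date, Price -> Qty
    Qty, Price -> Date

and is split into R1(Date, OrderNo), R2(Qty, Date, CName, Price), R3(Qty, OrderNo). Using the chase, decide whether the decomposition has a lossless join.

Chase test. Columns are Qty, Date, CName, Price, OrderNo; row i has aⱼ where attribute j ∈ Ri, else bᵢⱼ.
Initial tableau (one row per fragment):
  row 1: b11 a2 b13 b14 a5
  row 2: a1 a2 a3 a4 b25
  row 3: a1 b32 b33 b34 a5
Rows 1 and 2 agree on Date; apply Date→Price and equate their Price entries.
Rows 1 and 2 agree on Date, Price; apply Date, Price→Qty and equate their Qty entries.
Rows 1 and 3 agree on Qty, OrderNo; apply Qty, OrderNo→Price and equate their Price entries.
Rows 1 and 3 agree on Qty, Price; apply Qty, Price→Date and equate their Date entries.
No row becomes fully distinguished — the join is lossy.

No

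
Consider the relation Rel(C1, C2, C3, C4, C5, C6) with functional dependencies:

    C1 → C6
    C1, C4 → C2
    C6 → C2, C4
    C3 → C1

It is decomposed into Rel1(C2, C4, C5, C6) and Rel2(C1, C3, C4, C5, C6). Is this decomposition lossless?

Yes

Common attributes: Rel1 ∩ Rel2 = {C4, C5, C6}.
Closure of {C4, C5, C6}: C6 → C2, C4 applies, adding C2. So (C4, C5, C6)⁺ = {C2, C4, C5, C6}.
This closure contains every attribute of Rel1, so Rel1 ∩ Rel2 → Rel1. The join is lossless.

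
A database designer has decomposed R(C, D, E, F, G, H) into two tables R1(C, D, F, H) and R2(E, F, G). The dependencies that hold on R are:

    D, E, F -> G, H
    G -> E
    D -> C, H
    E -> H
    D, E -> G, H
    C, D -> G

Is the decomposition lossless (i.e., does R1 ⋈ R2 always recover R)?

No

Common attributes: R1 ∩ R2 = {F}.
No dependency enlarges {F}, so (F)⁺ = {F}.
The closure contains neither all of R1 = {C, D, F, H} nor all of R2 = {E, F, G}, so the common attributes are not a superkey of either fragment. The join is lossy.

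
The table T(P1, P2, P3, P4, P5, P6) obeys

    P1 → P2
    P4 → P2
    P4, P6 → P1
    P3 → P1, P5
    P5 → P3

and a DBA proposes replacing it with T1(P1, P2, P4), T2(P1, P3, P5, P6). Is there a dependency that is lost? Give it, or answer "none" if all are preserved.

P4, P6 → P1

Check P4, P6 → P1: no single fragment contains all of {P1, P4, P6}, and the restricted closure of {P4, P6} across the fragments never reaches {P1}.
P1 → P2 is preserved.
P4 → P2 is preserved.
P3 → P1, P5 is preserved.
P5 → P3 is preserved.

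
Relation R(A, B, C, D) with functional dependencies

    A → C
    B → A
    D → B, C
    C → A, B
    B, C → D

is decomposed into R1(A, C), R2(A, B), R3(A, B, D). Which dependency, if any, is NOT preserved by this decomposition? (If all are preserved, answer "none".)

A → C lies within R1.
B → A lies within R2.
D → B, C: restricted closure across fragments reaches B, C.
C → A, B: restricted closure across fragments reaches A, B.
B, C → D: restricted closure across fragments reaches D.
Every dependency is enforceable on the fragments, so the decomposition is dependency-preserving.

none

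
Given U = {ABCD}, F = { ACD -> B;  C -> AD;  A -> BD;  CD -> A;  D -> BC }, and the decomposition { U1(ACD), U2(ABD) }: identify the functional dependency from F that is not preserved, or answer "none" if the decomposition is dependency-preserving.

ACD → B: restricted closure across fragments reaches B.
C → AD lies within U1.
A → BD lies within U2.
CD → A lies within U1.
D → BC: restricted closure across fragments reaches BC.
Every dependency is enforceable on the fragments, so the decomposition is dependency-preserving.

none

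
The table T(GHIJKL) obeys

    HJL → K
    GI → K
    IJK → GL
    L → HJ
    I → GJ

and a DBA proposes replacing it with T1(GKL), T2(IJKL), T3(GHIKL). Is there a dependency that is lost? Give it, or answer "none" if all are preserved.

HJL → K: restricted closure across fragments reaches K.
GI → K lies within T3.
IJK → GL: restricted closure across fragments reaches GL.
L → HJ: restricted closure across fragments reaches HJ.
I → GJ: restricted closure across fragments reaches GJ.
Every dependency is enforceable on the fragments, so the decomposition is dependency-preserving.

none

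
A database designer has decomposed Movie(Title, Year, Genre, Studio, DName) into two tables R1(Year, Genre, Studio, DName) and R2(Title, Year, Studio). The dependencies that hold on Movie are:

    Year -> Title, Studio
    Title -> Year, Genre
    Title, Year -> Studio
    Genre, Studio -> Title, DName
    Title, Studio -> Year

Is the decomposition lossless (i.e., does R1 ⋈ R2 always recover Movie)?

Yes

Common attributes: R1 ∩ R2 = {Year, Studio}.
Closure of {Year, Studio}: Year → Title, Studio applies, adding Title; Title → Year, Genre applies, adding Genre; Genre, Studio → Title, DName applies, adding DName. So (Year, Studio)⁺ = {Title, Year, Genre, Studio, DName}.
This closure contains every attribute of R1, so R1 ∩ R2 → R1. The join is lossless.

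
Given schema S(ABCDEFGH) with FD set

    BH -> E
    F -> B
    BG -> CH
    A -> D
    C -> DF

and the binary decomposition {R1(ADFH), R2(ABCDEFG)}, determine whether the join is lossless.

Common attributes: R1 ∩ R2 = {ADF}.
Closure of {ADF}: F → B applies, adding B. So (ADF)⁺ = {ABDF}.
The closure contains neither all of R1 = {ADFH} nor all of R2 = {ABCDEFG}, so the common attributes are not a superkey of either fragment. The join is lossy.

No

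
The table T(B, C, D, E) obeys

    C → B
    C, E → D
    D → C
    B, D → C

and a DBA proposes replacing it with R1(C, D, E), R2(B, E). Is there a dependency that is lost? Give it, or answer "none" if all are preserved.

C → B

Check C → B: no single fragment contains all of {B, C}, and the restricted closure of {C} across the fragments never reaches {B}.
C, E → D is preserved.
D → C is preserved.
B, D → C is preserved.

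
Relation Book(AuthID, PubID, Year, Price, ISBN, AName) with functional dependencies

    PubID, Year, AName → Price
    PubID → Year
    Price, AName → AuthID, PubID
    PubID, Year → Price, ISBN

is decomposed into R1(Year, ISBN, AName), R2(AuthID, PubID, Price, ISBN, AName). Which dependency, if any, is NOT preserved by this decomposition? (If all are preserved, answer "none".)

Check PubID → Year: no single fragment contains all of {PubID, Year}, and the restricted closure of {PubID} across the fragments never reaches {Year}.
PubID, Year, AName → Price is preserved.
Price, AName → AuthID, PubID is preserved.
PubID, Year → Price, ISBN is preserved.

PubID → Year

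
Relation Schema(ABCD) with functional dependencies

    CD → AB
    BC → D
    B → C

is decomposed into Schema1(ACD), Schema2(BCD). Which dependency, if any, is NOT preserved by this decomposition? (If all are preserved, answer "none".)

none

CD → AB: restricted closure across fragments reaches AB.
BC → D lies within Schema2.
B → C lies within Schema2.
Every dependency is enforceable on the fragments, so the decomposition is dependency-preserving.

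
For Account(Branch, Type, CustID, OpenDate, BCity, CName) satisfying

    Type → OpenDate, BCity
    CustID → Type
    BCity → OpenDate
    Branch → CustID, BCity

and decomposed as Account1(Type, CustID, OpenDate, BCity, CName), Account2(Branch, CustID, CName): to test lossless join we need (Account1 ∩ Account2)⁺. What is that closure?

Type, CustID, OpenDate, BCity, CName

Account1 ∩ Account2 = {CustID, CName}.
CustID → Type applies, adding Type
Type → OpenDate, BCity applies, adding OpenDate, BCity
Closure: {Type, CustID, OpenDate, BCity, CName}.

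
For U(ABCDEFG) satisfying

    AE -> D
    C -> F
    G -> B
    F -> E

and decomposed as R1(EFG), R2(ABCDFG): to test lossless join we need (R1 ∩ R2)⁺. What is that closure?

R1 ∩ R2 = {FG}.
G → B applies, adding B
F → E applies, adding E
Closure: {BEFG}.

BEFG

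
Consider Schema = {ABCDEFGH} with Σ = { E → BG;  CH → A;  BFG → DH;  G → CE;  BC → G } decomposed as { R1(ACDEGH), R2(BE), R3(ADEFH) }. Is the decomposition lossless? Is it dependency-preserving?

lossless but not dependency-preserving

Lossless test (chase): Rows 1 and 2 agree on E; apply E→BG and equate their BG entries. Rows 1 and 3 agree on E; apply E→BG and equate their BG entries. Rows 1 and 2 agree on G; apply G→CE and equate their CE entries. Rows 1 and 3 agree on G; apply G→CE and equate their CE entries. Row 3 is now all distinguished symbols — the join is lossless.
Dependency preservation: the restricted closure of {BC} across the fragments never reaches {G}, so BC → G cannot be enforced without a join — not preserved.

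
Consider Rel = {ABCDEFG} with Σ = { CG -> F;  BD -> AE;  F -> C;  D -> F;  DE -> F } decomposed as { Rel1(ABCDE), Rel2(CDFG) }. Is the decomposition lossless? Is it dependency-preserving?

Lossless test: (CD)⁺ = {CDF}, which is a superkey of neither fragment — lossy.
Dependency preservation: DE → F is not contained in any single fragment, but the restricted closure of its left-hand side across the fragments still reaches the right-hand side; the remaining FDs each lie inside some fragment. All dependencies are preserved.

lossy but dependency-preserving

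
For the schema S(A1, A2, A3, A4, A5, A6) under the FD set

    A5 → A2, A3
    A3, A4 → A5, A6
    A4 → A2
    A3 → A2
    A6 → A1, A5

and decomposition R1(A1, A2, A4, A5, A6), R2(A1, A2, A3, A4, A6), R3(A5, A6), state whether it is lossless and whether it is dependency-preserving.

Lossless test (chase): Rows 1 and 3 agree on A5; apply A5→A2, A3 and equate their A2, A3 entries. Rows 1 and 2 agree on A6; apply A6→A1, A5 and equate their A1, A5 entries. Rows 1 and 3 agree on A6; apply A6→A1, A5 and equate their A1, A5 entries. Rows 1 and 2 agree on A5; apply A5→A2, A3 and equate their A2, A3 entries. Row 1 is now all distinguished symbols — the join is lossless.
Dependency preservation: the restricted closure of {A5} across the fragments never reaches {A2, A3}, so A5 → A2, A3 cannot be enforced without a join — not preserved.

lossless but not dependency-preserving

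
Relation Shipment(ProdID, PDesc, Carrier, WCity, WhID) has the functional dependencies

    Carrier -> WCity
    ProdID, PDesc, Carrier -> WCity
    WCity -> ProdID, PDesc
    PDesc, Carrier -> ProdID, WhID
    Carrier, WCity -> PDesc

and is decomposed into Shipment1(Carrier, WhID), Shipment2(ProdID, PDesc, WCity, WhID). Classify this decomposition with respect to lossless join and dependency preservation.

Lossless test: (WhID)⁺ = {WhID}, which is a superkey of neither fragment — lossy.
Dependency preservation: the restricted closure of {Carrier} across the fragments never reaches {WCity}, so Carrier → WCity cannot be enforced without a join — not preserved.

lossy and not dependency-preserving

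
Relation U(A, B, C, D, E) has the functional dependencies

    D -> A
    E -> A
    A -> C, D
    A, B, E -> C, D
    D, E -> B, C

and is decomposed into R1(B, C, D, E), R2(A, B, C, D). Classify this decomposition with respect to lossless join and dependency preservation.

lossless and dependency-preserving

Lossless test: (B, C, D)⁺ = {A, B, C, D}, which contains all of one fragment — lossless.
Dependency preservation: E → A; A, B, E → C, D are not contained in any single fragment, but the restricted closure of each left-hand side across the fragments still reaches the right-hand side; the remaining FDs each lie inside some fragment. All dependencies are preserved.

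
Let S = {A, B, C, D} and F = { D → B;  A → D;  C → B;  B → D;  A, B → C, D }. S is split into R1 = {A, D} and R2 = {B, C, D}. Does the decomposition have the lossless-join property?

Common attributes: R1 ∩ R2 = {D}.
Closure of {D}: D → B applies, adding B. So (D)⁺ = {B, D}.
The closure contains neither all of R1 = {A, D} nor all of R2 = {B, C, D}, so the common attributes are not a superkey of either fragment. The join is lossy.

No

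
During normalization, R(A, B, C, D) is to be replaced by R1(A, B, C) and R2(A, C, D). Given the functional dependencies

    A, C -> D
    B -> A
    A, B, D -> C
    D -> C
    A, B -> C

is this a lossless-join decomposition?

Common attributes: R1 ∩ R2 = {A, C}.
Closure of {A, C}: A, C → D applies, adding D. So (A, C)⁺ = {A, C, D}.
This closure contains every attribute of R2, so R1 ∩ R2 → R2. The join is lossless.

Yes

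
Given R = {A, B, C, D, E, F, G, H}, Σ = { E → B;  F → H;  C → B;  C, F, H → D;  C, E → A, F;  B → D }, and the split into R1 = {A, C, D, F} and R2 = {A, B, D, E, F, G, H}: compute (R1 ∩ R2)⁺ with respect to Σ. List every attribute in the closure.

R1 ∩ R2 = {A, D, F}.
F → H applies, adding H
Closure: {A, D, F, H}.

A, D, F, H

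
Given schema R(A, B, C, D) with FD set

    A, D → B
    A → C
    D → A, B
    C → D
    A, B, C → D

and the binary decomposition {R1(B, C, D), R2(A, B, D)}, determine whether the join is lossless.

Common attributes: R1 ∩ R2 = {B, D}.
Closure of {B, D}: D → A, B applies, adding A; A → C applies, adding C. So (B, D)⁺ = {A, B, C, D}.
This closure contains every attribute of R1, so R1 ∩ R2 → R1. The join is lossless.

Yes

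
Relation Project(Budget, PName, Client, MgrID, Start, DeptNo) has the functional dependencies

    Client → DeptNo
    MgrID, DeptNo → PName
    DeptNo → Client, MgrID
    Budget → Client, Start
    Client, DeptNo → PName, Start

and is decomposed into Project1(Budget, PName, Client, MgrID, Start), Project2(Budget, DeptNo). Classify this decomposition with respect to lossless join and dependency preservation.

lossless but not dependency-preserving

Lossless test: (Budget)⁺ = {Budget, PName, Client, MgrID, Start, DeptNo}, which contains all of one fragment — lossless.
Dependency preservation: the restricted closure of {Client} across the fragments never reaches {DeptNo}, so Client → DeptNo cannot be enforced without a join — not preserved.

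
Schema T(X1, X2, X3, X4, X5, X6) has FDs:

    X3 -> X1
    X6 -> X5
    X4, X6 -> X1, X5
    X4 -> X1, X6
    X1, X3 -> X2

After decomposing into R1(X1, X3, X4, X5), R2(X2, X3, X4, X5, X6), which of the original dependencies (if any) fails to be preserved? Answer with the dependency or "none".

none

X3 → X1 lies within R1.
X6 → X5 lies within R2.
X4, X6 → X1, X5: restricted closure across fragments reaches X1, X5.
X4 → X1, X6: restricted closure across fragments reaches X1, X6.
X1, X3 → X2: restricted closure across fragments reaches X2.
Every dependency is enforceable on the fragments, so the decomposition is dependency-preserving.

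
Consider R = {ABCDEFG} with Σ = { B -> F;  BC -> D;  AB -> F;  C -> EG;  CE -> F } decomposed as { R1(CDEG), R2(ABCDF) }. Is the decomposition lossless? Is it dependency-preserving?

lossless and dependency-preserving

Lossless test: (CD)⁺ = {CDEFG}, which contains all of one fragment — lossless.
Dependency preservation: CE → F is not contained in any single fragment, but the restricted closure of its left-hand side across the fragments still reaches the right-hand side; the remaining FDs each lie inside some fragment. All dependencies are preserved.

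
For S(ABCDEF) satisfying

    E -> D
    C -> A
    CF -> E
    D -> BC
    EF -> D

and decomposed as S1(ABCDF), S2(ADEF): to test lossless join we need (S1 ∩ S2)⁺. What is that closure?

ABCDEF

S1 ∩ S2 = {ADF}.
D → BC applies, adding BC
CF → E applies, adding E
Closure: {ABCDEF}.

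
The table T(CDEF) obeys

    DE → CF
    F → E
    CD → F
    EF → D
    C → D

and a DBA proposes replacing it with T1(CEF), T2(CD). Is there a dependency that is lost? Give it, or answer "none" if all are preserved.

DE → CF

Check DE → CF: no single fragment contains all of {CDEF}, and the restricted closure of {DE} across the fragments never reaches {CF}.
F → E is preserved.
CD → F is preserved.
EF → D is preserved.
C → D is preserved.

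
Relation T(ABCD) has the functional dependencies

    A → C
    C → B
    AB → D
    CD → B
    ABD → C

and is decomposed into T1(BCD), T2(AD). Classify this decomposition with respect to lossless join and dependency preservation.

Lossless test: (D)⁺ = {D}, which is a superkey of neither fragment — lossy.
Dependency preservation: the restricted closure of {A} across the fragments never reaches {C}, so A → C cannot be enforced without a join — not preserved.

lossy and not dependency-preserving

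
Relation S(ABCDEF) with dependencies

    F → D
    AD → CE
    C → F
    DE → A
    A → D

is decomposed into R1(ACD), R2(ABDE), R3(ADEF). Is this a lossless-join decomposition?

Chase test. Columns are ABCDEF; row i has aⱼ where attribute j ∈ Ri, else bᵢⱼ.
Initial tableau (one row per fragment):
  row 1: a1 b12 a3 a4 b15 b16
  row 2: a1 a2 b23 a4 a5 b26
  row 3: a1 b32 b33 a4 a5 a6
Rows 1 and 2 agree on AD; apply AD→CE and equate their CE entries.
Rows 1 and 3 agree on AD; apply AD→CE and equate their CE entries.
Rows 1 and 2 agree on C; apply C→F and equate their F entries.
Rows 1 and 3 agree on C; apply C→F and equate their F entries.
Row 2 is now all distinguished symbols — the join is lossless.

Yes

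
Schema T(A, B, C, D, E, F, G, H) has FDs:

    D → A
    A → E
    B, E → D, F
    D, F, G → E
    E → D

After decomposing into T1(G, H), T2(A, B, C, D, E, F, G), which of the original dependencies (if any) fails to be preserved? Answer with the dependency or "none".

D → A lies within T2.
A → E lies within T2.
B, E → D, F lies within T2.
D, F, G → E lies within T2.
E → D lies within T2.
Every dependency is enforceable on the fragments, so the decomposition is dependency-preserving.

none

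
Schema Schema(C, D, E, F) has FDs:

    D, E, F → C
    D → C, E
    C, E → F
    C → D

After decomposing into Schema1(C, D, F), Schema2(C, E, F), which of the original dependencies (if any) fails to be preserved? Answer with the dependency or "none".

none

D, E, F → C: restricted closure across fragments reaches C.
D → C, E: restricted closure across fragments reaches C, E.
C, E → F lies within Schema2.
C → D lies within Schema1.
Every dependency is enforceable on the fragments, so the decomposition is dependency-preserving.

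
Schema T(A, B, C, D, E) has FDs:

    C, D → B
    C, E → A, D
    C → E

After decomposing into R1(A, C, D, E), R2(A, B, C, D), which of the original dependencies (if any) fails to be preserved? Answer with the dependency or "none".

C, D → B lies within R2.
C, E → A, D lies within R1.
C → E lies within R1.
Every dependency is enforceable on the fragments, so the decomposition is dependency-preserving.

none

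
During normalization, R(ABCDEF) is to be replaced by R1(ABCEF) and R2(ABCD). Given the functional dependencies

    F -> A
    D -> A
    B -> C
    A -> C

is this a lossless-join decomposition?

Common attributes: R1 ∩ R2 = {ABC}.
No dependency enlarges {ABC}, so (ABC)⁺ = {ABC}.
The closure contains neither all of R1 = {ABCEF} nor all of R2 = {ABCD}, so the common attributes are not a superkey of either fragment. The join is lossy.

No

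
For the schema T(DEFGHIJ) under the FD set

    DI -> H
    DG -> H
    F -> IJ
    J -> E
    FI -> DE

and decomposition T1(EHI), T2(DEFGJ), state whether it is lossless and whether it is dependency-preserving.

Lossless test: (E)⁺ = {E}, which is a superkey of neither fragment — lossy.
Dependency preservation: the restricted closure of {DI} across the fragments never reaches {H}, so DI → H cannot be enforced without a join — not preserved.

lossy and not dependency-preserving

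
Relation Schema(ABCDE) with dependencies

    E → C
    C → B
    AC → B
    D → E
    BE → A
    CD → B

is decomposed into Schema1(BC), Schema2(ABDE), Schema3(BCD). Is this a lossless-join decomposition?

Chase test. Columns are ABCDE; row i has aⱼ where attribute j ∈ Schemai, else bᵢⱼ.
Initial tableau (one row per fragment):
  row 1: b11 a2 a3 b14 b15
  row 2: a1 a2 b23 a4 a5
  row 3: b31 a2 a3 a4 b35
Rows 2 and 3 agree on D; apply D→E and equate their E entries.
Rows 2 and 3 agree on BE; apply BE→A and equate their A entries.
Rows 2 and 3 agree on E; apply E→C and equate their C entries.
Row 2 is now all distinguished symbols — the join is lossless.

Yes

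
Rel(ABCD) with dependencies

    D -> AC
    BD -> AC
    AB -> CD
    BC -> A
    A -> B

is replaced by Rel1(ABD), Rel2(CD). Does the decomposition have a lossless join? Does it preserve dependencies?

lossless but not dependency-preserving

Lossless test: (D)⁺ = {ABCD}, which contains all of one fragment — lossless.
Dependency preservation: the restricted closure of {BC} across the fragments never reaches {A}, so BC → A cannot be enforced without a join — not preserved.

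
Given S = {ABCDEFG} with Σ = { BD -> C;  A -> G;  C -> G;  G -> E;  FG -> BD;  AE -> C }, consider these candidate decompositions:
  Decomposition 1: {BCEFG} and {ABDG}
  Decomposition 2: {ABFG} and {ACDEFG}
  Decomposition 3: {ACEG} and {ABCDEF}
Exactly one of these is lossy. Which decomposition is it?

Decomposition 1

Decomposition 1: common = {BG}, closure = {BEG} → lossy.
Decomposition 2: common = {AFG}, closure = {ABCDEFG} → lossless.
Decomposition 3: common = {ACE}, closure = {ACEG} → lossless.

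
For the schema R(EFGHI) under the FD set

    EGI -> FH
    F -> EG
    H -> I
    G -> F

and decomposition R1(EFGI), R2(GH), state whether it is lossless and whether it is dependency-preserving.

lossy and not dependency-preserving

Lossless test: (G)⁺ = {EFG}, which is a superkey of neither fragment — lossy.
Dependency preservation: the restricted closure of {EGI} across the fragments never reaches {FH}, so EGI → FH cannot be enforced without a join — not preserved.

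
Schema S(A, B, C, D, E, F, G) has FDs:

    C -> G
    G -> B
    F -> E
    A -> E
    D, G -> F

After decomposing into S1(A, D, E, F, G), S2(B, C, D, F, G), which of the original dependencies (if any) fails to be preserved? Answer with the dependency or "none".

C → G lies within S2.
G → B lies within S2.
F → E lies within S1.
A → E lies within S1.
D, G → F lies within S1.
Every dependency is enforceable on the fragments, so the decomposition is dependency-preserving.

none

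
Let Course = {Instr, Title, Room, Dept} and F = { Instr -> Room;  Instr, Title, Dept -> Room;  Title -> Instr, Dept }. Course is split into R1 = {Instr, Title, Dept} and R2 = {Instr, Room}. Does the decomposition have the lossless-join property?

Common attributes: R1 ∩ R2 = {Instr}.
Closure of {Instr}: Instr → Room applies, adding Room. So (Instr)⁺ = {Instr, Room}.
This closure contains every attribute of R2, so R1 ∩ R2 → R2. The join is lossless.

Yes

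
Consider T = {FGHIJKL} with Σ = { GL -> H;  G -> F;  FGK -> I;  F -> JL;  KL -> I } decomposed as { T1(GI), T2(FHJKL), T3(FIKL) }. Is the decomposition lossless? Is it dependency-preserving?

lossy and not dependency-preserving

Lossless test (chase): Rows 2 and 3 agree on F; apply F→JL and equate their JL entries. Rows 2 and 3 agree on KL; apply KL→I and equate their I entries. No row becomes fully distinguished — the join is lossy.
Dependency preservation: the restricted closure of {GL} across the fragments never reaches {H}, so GL → H cannot be enforced without a join — not preserved.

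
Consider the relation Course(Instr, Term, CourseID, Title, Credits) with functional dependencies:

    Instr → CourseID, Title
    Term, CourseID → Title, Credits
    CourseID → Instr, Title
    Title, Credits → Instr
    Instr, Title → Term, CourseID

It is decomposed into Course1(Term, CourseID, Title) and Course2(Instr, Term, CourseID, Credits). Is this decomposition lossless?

Common attributes: Course1 ∩ Course2 = {Term, CourseID}.
Closure of {Term, CourseID}: Term, CourseID → Title, Credits applies, adding Title, Credits; CourseID → Instr, Title applies, adding Instr. So (Term, CourseID)⁺ = {Instr, Term, CourseID, Title, Credits}.
This closure contains every attribute of Course1, so Course1 ∩ Course2 → Course1. The join is lossless.

Yes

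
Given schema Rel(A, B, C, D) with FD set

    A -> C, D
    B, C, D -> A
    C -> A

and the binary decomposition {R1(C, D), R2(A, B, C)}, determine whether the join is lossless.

Common attributes: R1 ∩ R2 = {C}.
Closure of {C}: C → A applies, adding A; A → C, D applies, adding D. So (C)⁺ = {A, C, D}.
This closure contains every attribute of R1, so R1 ∩ R2 → R1. The join is lossless.

Yes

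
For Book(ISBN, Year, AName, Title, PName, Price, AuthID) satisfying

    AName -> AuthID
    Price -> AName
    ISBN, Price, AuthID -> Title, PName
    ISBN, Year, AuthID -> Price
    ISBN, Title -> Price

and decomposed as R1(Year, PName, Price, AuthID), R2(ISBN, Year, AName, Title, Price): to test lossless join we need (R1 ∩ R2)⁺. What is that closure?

R1 ∩ R2 = {Year, Price}.
Price → AName applies, adding AName
AName → AuthID applies, adding AuthID
Closure: {Year, AName, Price, AuthID}.

Year, AName, Price, AuthID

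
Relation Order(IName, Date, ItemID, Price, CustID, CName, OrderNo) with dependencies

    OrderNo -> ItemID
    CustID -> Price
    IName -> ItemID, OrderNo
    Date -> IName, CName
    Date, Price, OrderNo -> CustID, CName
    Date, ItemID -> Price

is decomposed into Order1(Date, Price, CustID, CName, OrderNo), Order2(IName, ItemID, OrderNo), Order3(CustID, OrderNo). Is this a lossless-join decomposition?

Chase test. Columns are IName, Date, ItemID, Price, CustID, CName, OrderNo; row i has aⱼ where attribute j ∈ Orderi, else bᵢⱼ.
Initial tableau (one row per fragment):
  row 1: b11 a2 b13 a4 a5 a6 a7
  row 2: a1 b22 a3 b24 b25 b26 a7
  row 3: b31 b32 b33 b34 a5 b36 a7
Rows 1 and 2 agree on OrderNo; apply OrderNo→ItemID and equate their ItemID entries.
Rows 1 and 3 agree on OrderNo; apply OrderNo→ItemID and equate their ItemID entries.
Rows 1 and 3 agree on CustID; apply CustID→Price and equate their Price entries.
No row becomes fully distinguished — the join is lossy.

No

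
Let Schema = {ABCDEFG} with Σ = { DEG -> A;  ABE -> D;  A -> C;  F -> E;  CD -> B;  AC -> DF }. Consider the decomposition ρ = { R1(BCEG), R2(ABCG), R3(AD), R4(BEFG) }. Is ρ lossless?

No

Chase test. Columns are ABCDEFG; row i has aⱼ where attribute j ∈ Ri, else bᵢⱼ.
Initial tableau (one row per fragment):
  row 1: b11 a2 a3 b14 a5 b16 a7
  row 2: a1 a2 a3 b24 b25 b26 a7
  row 3: a1 b32 b33 a4 b35 b36 b37
  row 4: b41 a2 b43 b44 a5 a6 a7
Rows 2 and 3 agree on A; apply A→C and equate their C entries.
Rows 2 and 3 agree on AC; apply AC→DF and equate their DF entries.
Rows 2 and 3 agree on F; apply F→E and equate their E entries.
Rows 2 and 3 agree on CD; apply CD→B and equate their B entries.
No row becomes fully distinguished — the join is lossy.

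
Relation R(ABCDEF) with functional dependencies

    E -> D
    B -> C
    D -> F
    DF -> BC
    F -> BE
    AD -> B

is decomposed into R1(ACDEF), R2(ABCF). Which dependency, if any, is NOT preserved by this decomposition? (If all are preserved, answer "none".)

none

E → D lies within R1.
B → C lies within R2.
D → F lies within R1.
DF → BC: restricted closure across fragments reaches BC.
F → BE: restricted closure across fragments reaches BE.
AD → B: restricted closure across fragments reaches B.
Every dependency is enforceable on the fragments, so the decomposition is dependency-preserving.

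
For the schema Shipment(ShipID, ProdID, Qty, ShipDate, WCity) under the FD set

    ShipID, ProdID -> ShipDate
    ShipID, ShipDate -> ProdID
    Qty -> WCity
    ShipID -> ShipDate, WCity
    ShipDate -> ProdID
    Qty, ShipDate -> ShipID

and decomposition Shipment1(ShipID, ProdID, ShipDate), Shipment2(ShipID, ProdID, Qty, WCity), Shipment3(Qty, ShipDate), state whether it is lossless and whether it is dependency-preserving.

lossless but not dependency-preserving

Lossless test (chase): Rows 1 and 2 agree on ShipID, ProdID; apply ShipID, ProdID→ShipDate and equate their ShipDate entries. Rows 2 and 3 agree on Qty; apply Qty→WCity and equate their WCity entries. Rows 1 and 2 agree on ShipID; apply ShipID→ShipDate, WCity and equate their ShipDate, WCity entries. Rows 1 and 3 agree on ShipDate; apply ShipDate→ProdID and equate their ProdID entries. Rows 2 and 3 agree on Qty, ShipDate; apply Qty, ShipDate→ShipID and equate their ShipID entries. Row 2 is now all distinguished symbols — the join is lossless.
Dependency preservation: the restricted closure of {Qty, ShipDate} across the fragments never reaches {ShipID}, so Qty, ShipDate → ShipID cannot be enforced without a join — not preserved.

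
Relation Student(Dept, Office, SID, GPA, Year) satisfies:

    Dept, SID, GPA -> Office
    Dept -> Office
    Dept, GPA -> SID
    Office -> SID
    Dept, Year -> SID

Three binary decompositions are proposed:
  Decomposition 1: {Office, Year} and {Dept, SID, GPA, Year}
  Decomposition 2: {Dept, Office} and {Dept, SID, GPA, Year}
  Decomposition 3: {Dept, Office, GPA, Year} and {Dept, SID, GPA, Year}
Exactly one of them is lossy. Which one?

Decomposition 1: common = {Year}, closure = {Year} → lossy.
Decomposition 2: common = {Dept}, closure = {Dept, Office, SID} → lossless.
Decomposition 3: common = {Dept, GPA, Year}, closure = {Dept, Office, SID, GPA, Year} → lossless.

Decomposition 1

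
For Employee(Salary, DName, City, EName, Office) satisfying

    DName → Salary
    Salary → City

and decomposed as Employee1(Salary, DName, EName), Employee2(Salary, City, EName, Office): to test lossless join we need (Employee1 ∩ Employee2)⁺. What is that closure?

Employee1 ∩ Employee2 = {Salary, EName}.
Salary → City applies, adding City
Closure: {Salary, City, EName}.

Salary, City, EName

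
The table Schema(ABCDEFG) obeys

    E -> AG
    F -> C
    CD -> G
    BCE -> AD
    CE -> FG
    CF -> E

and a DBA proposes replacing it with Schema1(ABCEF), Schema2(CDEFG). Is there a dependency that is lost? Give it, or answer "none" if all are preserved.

Check BCE → AD: no single fragment contains all of {ABCDE}, and the restricted closure of {BCE} across the fragments never reaches {AD}.
E → AG is preserved.
F → C is preserved.
CD → G is preserved.
CE → FG is preserved.
CF → E is preserved.

BCE -> AD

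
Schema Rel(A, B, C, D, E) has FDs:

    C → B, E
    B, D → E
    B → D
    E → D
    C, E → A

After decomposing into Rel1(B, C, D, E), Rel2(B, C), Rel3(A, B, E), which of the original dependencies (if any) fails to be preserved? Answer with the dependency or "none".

Check C, E → A: no single fragment contains all of {A, C, E}, and the restricted closure of {C, E} across the fragments never reaches {A}.
C → B, E is preserved.
B, D → E is preserved.
B → D is preserved.
E → D is preserved.

C, E → A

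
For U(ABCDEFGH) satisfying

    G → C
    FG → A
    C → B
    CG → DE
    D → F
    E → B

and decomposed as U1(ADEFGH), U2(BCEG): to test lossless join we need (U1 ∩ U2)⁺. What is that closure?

U1 ∩ U2 = {EG}.
G → C applies, adding C
C → B applies, adding B
CG → DE applies, adding D
D → F applies, adding F
FG → A applies, adding A
Closure: {ABCDEFG}.

ABCDEFG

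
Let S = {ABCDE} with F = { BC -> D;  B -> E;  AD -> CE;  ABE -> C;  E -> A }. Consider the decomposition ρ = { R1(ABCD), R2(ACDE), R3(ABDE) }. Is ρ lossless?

Chase test. Columns are ABCDE; row i has aⱼ where attribute j ∈ Ri, else bᵢⱼ.
Initial tableau (one row per fragment):
  row 1: a1 a2 a3 a4 b15
  row 2: a1 b22 a3 a4 a5
  row 3: a1 a2 b33 a4 a5
Rows 1 and 3 agree on B; apply B→E and equate their E entries.
Rows 1 and 3 agree on AD; apply AD→CE and equate their CE entries.
Row 1 is now all distinguished symbols — the join is lossless.

Yes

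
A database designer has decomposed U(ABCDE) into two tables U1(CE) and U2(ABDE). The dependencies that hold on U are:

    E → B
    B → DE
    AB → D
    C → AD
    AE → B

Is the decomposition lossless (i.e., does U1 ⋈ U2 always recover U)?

Common attributes: U1 ∩ U2 = {E}.
Closure of {E}: E → B applies, adding B; B → DE applies, adding D. So (E)⁺ = {BDE}.
The closure contains neither all of U1 = {CE} nor all of U2 = {ABDE}, so the common attributes are not a superkey of either fragment. The join is lossy.

No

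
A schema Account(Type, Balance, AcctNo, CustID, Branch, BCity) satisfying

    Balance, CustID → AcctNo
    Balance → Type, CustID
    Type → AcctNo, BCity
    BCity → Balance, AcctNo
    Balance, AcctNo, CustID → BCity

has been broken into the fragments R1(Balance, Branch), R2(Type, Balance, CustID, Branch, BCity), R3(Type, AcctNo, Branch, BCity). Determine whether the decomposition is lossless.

Chase test. Columns are Type, Balance, AcctNo, CustID, Branch, BCity; row i has aⱼ where attribute j ∈ Ri, else bᵢⱼ.
Initial tableau (one row per fragment):
  row 1: b11 a2 b13 b14 a5 b16
  row 2: a1 a2 b23 a4 a5 a6
  row 3: a1 b32 a3 b34 a5 a6
Rows 1 and 2 agree on Balance; apply Balance→Type, CustID and equate their Type, CustID entries.
Rows 1 and 2 agree on Type; apply Type→AcctNo, BCity and equate their AcctNo, BCity entries.
Rows 1 and 3 agree on Type; apply Type→AcctNo, BCity and equate their AcctNo, BCity entries.
Rows 1 and 3 agree on BCity; apply BCity→Balance, AcctNo and equate their Balance, AcctNo entries.
Rows 1 and 3 agree on Balance; apply Balance→Type, CustID and equate their Type, CustID entries.
Row 1 is now all distinguished symbols — the join is lossless.

Yes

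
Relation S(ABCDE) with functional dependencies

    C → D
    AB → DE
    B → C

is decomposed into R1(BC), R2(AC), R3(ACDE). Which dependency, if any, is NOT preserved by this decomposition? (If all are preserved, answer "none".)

AB → DE

Check AB → DE: no single fragment contains all of {ABDE}, and the restricted closure of {AB} across the fragments never reaches {DE}.
C → D is preserved.
B → C is preserved.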